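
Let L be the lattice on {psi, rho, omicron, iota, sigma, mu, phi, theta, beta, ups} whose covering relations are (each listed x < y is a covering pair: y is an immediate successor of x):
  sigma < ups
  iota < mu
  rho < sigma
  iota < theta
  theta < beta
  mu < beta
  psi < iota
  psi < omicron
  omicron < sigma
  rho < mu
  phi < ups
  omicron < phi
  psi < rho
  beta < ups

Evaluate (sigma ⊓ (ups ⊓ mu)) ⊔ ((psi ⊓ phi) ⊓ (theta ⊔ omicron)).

rho

ups ∧ mu = mu
sigma ∧ mu = rho
psi ∧ phi = psi
theta ∨ omicron = ups
psi ∧ ups = psi
rho ∨ psi = rho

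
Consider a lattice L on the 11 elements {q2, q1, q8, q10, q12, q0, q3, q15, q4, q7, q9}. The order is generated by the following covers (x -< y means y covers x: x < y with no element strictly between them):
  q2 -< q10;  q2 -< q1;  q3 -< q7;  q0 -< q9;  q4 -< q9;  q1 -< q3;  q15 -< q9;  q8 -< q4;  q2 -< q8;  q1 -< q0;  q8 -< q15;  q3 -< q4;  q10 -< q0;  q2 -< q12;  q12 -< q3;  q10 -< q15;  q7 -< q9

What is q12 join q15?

q9

Common upper bounds of {q12, q15}: q9.
The least among these is q9.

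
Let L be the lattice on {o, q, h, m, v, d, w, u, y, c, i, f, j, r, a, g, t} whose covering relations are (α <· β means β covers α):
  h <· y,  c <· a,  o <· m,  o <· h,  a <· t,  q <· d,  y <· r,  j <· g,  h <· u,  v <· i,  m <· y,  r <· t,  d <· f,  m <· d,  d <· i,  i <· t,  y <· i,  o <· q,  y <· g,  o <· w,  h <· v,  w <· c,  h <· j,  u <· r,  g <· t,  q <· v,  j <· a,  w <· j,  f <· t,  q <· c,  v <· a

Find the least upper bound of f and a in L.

t

Common upper bounds of {f, a}: t.
The least among these is t.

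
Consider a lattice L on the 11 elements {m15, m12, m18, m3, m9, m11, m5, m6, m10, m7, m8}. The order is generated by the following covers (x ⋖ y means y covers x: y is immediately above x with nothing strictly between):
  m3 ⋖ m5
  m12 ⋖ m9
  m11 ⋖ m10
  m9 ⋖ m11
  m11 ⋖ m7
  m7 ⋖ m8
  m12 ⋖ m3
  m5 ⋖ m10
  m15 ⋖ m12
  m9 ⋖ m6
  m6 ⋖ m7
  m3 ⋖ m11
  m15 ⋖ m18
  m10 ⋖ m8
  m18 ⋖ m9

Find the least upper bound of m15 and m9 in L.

m9

Common upper bounds of {m15, m9}: m10, m11, m6, m7, m8, m9.
The least among these is m9.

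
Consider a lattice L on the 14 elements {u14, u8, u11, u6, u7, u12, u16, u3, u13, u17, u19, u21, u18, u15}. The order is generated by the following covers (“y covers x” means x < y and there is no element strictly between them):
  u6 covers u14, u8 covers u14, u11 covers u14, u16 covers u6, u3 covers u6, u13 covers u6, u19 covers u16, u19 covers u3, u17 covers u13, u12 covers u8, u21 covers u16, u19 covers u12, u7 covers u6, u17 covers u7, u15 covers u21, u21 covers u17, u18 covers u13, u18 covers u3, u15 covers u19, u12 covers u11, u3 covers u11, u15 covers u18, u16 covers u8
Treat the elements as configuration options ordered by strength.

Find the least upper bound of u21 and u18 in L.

Common upper bounds of {u21, u18}: u15.
The least among these is u15.

u15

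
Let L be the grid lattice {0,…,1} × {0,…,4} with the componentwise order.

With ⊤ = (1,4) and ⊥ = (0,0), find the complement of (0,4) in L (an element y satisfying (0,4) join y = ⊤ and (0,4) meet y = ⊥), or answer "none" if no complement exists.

Need y with (0,4) ∨ y = (1,4) and (0,4) ∧ y = (0,0).
Checking each element gives: (1,0).

(1,0)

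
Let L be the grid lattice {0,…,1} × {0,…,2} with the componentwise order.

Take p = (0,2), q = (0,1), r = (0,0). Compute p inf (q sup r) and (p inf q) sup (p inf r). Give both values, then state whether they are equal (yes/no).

(0,1); (0,1); yes

q sup r = (0,1), so p inf (q sup r) = (0,2) inf (0,1) = (0,1).
p inf q = (0,1) and p inf r = (0,0), so (p inf q) sup (p inf r) = (0,1) sup (0,0) = (0,1).
Equal: yes.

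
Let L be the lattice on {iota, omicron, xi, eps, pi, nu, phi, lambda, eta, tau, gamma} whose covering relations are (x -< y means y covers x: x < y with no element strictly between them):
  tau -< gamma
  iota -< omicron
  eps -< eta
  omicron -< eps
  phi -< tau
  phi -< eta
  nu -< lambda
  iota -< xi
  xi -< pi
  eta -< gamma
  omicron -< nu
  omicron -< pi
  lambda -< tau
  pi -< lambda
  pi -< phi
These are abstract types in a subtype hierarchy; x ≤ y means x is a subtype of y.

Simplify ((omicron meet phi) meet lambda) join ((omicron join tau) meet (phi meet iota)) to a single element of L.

omicron ∧ phi = omicron
omicron ∧ lambda = omicron
omicron ∨ tau = tau
phi ∧ iota = iota
tau ∧ iota = iota
omicron ∨ iota = omicron

omicron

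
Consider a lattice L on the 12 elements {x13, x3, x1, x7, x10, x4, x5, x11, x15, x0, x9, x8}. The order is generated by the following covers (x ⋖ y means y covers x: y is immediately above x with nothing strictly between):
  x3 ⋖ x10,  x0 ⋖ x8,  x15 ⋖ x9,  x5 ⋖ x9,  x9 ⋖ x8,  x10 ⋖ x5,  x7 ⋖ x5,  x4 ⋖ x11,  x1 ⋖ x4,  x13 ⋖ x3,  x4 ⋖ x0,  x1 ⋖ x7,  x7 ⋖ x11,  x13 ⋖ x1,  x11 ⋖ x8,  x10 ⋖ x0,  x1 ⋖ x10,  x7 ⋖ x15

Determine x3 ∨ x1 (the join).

x10

Common upper bounds of {x3, x1}: x0, x10, x5, x8, x9.
The least among these is x10.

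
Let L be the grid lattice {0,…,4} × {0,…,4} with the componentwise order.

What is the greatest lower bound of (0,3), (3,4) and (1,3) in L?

Common lower bounds of {(0,3), (3,4), (1,3)}: (0,0), (0,1), (0,2), (0,3).
The greatest among these is (0,3).

(0,3)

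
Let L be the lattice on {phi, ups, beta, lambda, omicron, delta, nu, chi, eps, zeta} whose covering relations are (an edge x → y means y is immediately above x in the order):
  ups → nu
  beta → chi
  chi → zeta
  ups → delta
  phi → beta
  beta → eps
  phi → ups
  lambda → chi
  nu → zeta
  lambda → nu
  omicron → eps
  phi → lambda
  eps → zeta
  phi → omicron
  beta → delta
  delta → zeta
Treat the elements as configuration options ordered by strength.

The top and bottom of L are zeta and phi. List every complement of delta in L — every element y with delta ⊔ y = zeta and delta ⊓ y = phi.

Need y with delta ∨ y = zeta and delta ∧ y = phi.
Checking each element gives: lambda, omicron.

lambda, omicron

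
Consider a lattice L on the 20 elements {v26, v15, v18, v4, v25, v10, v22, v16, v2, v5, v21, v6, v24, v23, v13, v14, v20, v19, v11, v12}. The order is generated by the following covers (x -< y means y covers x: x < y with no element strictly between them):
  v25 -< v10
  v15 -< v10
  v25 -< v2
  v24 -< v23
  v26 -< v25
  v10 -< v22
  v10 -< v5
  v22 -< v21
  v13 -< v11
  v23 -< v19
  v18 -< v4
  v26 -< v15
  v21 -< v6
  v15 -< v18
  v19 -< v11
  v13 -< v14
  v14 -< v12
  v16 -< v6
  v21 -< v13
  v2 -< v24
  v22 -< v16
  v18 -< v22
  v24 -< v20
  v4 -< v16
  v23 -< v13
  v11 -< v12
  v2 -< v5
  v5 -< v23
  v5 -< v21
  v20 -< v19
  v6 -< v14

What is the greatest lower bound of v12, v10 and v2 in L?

v25

Common lower bounds of {v12, v10, v2}: v25, v26.
The greatest among these is v25.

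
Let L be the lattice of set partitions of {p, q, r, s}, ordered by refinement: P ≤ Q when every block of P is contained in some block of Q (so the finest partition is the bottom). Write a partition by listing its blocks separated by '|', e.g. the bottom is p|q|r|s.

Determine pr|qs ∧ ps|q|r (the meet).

p|q|r|s

The meet (common refinement) of pr|qs and ps|q|r intersects blocks pairwise, giving p|q|r|s.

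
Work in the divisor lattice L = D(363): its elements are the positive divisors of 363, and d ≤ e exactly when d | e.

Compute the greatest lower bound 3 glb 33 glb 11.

1

In the divisibility order, the meet is the greatest common divisor: gcd(3, 33, 11) = 1.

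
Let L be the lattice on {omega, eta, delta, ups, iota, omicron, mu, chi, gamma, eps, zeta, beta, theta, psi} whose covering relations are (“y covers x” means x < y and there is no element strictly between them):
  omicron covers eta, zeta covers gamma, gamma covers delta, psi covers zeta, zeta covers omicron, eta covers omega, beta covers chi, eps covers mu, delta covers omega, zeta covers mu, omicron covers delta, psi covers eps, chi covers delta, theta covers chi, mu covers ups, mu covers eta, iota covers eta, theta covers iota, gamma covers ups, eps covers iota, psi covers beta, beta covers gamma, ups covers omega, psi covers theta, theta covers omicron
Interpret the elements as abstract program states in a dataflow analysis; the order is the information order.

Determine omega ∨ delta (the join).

Common upper bounds of {omega, delta}: beta, chi, delta, gamma, omicron, psi, theta, zeta.
The least among these is delta.

delta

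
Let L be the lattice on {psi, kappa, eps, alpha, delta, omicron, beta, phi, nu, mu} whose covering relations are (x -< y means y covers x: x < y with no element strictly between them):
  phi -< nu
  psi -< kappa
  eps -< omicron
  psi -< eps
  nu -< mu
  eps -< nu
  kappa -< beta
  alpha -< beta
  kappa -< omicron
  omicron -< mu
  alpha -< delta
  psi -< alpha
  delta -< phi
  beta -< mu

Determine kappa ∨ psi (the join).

kappa

Common upper bounds of {kappa, psi}: beta, kappa, mu, omicron.
The least among these is kappa.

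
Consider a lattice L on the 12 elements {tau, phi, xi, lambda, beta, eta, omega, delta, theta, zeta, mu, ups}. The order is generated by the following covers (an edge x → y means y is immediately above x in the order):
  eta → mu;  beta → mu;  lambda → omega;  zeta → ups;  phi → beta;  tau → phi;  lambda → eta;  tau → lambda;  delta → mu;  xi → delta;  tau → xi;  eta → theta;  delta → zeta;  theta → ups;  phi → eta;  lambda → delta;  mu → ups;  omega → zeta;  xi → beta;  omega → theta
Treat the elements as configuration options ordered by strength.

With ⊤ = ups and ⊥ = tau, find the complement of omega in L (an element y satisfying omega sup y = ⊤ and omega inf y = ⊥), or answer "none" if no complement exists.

Need y with omega ∨ y = ups and omega ∧ y = tau.
Checking each element gives: beta.

beta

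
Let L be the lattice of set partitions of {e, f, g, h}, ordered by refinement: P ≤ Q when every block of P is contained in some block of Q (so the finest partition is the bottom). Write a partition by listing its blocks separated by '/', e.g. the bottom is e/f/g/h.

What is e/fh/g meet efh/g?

Common lower bounds of {e/fh/g, efh/g}: e/f/g/h, e/fh/g.
The greatest among these is e/fh/g.

e/fh/g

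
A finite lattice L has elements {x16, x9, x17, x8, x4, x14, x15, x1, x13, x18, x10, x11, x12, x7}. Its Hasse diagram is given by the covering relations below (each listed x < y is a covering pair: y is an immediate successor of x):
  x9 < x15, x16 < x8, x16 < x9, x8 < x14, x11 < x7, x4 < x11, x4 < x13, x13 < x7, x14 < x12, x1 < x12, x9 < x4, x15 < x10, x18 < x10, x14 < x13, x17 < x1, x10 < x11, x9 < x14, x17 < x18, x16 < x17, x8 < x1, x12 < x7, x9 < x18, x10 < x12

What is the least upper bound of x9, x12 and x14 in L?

x12

Common upper bounds of {x9, x12, x14}: x12, x7.
The least among these is x12.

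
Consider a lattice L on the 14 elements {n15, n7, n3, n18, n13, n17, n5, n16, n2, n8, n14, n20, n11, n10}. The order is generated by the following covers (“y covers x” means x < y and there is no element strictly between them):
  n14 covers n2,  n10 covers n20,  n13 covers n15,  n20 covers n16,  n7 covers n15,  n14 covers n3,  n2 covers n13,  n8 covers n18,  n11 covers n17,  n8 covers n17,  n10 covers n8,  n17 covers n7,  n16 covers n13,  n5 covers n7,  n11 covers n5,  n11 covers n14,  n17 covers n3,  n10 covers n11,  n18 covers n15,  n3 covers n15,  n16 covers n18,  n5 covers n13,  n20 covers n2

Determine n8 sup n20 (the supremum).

n10

Common upper bounds of {n8, n20}: n10.
The least among these is n10.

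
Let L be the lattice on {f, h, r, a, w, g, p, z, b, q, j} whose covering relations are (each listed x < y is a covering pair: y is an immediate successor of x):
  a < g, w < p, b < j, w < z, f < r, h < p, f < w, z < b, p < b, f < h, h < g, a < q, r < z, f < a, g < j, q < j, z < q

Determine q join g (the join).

j

Common upper bounds of {q, g}: j.
The least among these is j.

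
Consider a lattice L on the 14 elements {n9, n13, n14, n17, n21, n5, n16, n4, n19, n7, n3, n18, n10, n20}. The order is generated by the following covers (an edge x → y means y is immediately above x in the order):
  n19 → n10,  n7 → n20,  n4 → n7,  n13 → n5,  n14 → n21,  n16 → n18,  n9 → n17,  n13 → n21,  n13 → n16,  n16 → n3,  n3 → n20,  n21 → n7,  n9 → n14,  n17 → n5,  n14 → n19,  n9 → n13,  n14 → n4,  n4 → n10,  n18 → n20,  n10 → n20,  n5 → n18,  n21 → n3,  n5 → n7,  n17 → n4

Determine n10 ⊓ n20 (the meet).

n10

Common lower bounds of {n10, n20}: n10, n14, n17, n19, n4, n9.
The greatest among these is n10.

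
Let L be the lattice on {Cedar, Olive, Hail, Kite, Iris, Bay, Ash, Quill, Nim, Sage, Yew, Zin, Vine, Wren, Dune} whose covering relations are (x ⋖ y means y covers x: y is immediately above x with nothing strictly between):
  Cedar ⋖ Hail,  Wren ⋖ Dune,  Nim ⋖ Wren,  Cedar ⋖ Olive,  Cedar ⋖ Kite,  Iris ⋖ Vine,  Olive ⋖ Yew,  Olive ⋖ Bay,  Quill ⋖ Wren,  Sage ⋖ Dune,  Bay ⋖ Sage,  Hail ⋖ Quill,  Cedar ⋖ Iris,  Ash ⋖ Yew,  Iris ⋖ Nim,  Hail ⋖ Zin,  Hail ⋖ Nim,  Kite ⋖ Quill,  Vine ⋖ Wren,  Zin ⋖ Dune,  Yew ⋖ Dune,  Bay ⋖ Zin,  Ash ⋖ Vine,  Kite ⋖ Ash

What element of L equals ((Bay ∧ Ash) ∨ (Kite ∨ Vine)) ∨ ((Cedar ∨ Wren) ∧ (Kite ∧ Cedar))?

Vine

Bay ∧ Ash = Cedar
Kite ∨ Vine = Vine
Cedar ∨ Vine = Vine
Cedar ∨ Wren = Wren
Kite ∧ Cedar = Cedar
Wren ∧ Cedar = Cedar
Vine ∨ Cedar = Vine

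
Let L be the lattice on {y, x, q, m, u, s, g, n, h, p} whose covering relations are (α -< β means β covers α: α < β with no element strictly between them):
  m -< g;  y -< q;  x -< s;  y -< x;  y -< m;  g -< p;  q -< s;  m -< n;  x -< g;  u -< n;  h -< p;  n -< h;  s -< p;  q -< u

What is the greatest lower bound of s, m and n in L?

Common lower bounds of {s, m, n}: y.
The greatest among these is y.

y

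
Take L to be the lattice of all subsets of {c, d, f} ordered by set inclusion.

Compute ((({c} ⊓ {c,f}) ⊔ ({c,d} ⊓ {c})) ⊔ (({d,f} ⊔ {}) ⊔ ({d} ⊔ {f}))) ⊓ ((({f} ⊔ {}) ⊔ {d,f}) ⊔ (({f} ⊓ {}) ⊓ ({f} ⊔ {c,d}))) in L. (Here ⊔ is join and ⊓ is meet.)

{c} ∧ {c,f} = {c}
{c,d} ∧ {c} = {c}
{c} ∨ {c} = {c}
{d,f} ∨ {} = {d,f}
{d} ∨ {f} = {d,f}
{d,f} ∨ {d,f} = {d,f}
{c} ∨ {d,f} = {c,d,f}
{f} ∨ {} = {f}
{f} ∨ {d,f} = {d,f}
{f} ∧ {} = {}
{f} ∨ {c,d} = {c,d,f}
{} ∧ {c,d,f} = {}
{d,f} ∨ {} = {d,f}
{c,d,f} ∧ {d,f} = {d,f}

{d,f}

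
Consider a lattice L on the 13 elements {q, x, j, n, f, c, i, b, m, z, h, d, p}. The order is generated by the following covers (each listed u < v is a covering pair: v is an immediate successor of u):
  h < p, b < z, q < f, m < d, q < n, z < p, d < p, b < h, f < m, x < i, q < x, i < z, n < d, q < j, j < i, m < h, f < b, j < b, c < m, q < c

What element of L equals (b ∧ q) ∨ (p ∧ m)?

m

b ∧ q = q
p ∧ m = m
q ∨ m = m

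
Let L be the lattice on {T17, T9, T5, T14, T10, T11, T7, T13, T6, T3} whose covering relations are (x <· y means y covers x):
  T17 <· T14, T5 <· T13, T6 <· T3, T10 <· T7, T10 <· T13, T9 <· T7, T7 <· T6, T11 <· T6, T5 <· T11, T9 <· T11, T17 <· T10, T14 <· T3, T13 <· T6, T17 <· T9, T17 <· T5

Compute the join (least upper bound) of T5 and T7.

Common upper bounds of {T5, T7}: T3, T6.
The least among these is T6.

T6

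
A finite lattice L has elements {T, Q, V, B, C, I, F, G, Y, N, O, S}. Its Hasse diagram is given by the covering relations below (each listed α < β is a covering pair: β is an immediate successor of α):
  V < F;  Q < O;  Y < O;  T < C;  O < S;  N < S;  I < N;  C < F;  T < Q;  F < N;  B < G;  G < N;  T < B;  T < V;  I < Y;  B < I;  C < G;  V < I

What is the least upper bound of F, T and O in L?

Common upper bounds of {F, T, O}: S.
The least among these is S.

S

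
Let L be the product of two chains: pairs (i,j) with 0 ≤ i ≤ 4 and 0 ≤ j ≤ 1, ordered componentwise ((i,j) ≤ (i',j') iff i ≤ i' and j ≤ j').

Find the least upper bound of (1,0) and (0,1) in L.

Common upper bounds of {(1,0), (0,1)}: (1,1), (2,1), (3,1), (4,1).
The least among these is (1,1).

(1,1)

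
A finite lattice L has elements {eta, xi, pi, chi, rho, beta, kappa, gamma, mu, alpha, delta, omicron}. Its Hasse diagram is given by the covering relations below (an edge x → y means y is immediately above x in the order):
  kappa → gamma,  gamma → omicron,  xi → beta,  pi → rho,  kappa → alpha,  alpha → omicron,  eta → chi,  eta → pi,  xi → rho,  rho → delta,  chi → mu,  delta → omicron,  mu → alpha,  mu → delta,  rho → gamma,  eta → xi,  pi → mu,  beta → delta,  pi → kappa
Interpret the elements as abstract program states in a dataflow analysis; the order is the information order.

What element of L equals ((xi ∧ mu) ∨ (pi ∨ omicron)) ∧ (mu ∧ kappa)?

pi

xi ∧ mu = eta
pi ∨ omicron = omicron
eta ∨ omicron = omicron
mu ∧ kappa = pi
omicron ∧ pi = pi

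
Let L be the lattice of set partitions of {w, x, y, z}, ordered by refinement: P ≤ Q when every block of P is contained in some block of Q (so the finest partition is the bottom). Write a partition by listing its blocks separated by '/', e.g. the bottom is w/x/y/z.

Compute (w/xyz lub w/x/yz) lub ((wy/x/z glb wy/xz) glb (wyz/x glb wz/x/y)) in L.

w/xyz

w/xyz ∨ w/x/yz = w/xyz
wy/x/z ∧ wy/xz = wy/x/z
wyz/x ∧ wz/x/y = wz/x/y
wy/x/z ∧ wz/x/y = w/x/y/z
w/xyz ∨ w/x/y/z = w/xyz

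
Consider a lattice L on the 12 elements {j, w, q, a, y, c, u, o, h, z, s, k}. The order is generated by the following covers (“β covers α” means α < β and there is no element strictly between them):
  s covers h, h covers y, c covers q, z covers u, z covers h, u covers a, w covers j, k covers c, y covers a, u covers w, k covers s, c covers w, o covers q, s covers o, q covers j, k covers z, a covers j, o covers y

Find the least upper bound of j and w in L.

Common upper bounds of {j, w}: c, k, u, w, z.
The least among these is w.

w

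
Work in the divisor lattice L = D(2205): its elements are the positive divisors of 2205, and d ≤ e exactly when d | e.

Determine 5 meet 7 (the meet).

1

Common lower bounds of {5, 7}: 1.
The greatest among these is 1.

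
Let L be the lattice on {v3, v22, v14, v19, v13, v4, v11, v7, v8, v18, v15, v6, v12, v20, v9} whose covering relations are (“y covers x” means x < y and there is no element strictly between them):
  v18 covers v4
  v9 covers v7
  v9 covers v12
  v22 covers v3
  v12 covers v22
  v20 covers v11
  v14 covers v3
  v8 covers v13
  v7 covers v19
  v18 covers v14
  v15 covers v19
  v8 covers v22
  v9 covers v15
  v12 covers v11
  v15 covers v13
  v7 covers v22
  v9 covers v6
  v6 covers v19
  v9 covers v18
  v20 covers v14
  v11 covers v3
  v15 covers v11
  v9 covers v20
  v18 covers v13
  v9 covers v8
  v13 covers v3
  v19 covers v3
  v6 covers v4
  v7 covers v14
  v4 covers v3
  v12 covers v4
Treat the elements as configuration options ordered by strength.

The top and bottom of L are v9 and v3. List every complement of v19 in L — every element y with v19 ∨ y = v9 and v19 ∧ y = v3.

Need y with v19 ∨ y = v9 and v19 ∧ y = v3.
Checking each element gives: v12, v18, v20, v8.

v12, v18, v20, v8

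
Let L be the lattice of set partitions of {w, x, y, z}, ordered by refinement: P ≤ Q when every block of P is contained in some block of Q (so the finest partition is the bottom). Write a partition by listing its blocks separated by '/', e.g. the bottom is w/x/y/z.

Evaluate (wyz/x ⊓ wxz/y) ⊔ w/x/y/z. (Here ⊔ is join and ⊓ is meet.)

wz/x/y

wyz/x ∧ wxz/y = wz/x/y
wz/x/y ∨ w/x/y/z = wz/x/y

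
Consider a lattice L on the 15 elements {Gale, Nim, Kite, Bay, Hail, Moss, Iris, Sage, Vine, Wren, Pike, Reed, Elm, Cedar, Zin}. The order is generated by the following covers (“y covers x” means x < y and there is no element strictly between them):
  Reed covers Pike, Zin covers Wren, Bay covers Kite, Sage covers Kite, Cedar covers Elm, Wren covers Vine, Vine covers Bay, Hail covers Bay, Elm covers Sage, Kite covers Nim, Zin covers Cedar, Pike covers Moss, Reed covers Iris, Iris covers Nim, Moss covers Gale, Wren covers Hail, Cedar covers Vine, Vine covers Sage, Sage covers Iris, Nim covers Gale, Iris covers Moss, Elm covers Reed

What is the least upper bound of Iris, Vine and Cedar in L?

Cedar

Common upper bounds of {Iris, Vine, Cedar}: Cedar, Zin.
The least among these is Cedar.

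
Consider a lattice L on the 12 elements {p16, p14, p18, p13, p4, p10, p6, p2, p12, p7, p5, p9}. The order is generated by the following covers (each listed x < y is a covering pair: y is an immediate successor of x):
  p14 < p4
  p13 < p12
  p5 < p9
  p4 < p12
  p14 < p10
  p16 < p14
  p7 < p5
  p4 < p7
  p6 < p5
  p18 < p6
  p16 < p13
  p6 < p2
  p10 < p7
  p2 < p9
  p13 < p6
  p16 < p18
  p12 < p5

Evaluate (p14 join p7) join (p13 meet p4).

p7

p14 ∨ p7 = p7
p13 ∧ p4 = p16
p7 ∨ p16 = p7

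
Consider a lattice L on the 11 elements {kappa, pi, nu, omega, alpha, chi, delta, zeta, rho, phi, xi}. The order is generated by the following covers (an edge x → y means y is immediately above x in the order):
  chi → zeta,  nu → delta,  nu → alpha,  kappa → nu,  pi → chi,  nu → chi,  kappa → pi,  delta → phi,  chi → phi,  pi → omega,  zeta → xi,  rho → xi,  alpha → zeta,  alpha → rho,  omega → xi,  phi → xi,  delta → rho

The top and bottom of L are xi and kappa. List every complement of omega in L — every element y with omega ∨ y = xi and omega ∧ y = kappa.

alpha, delta, nu, rho

Need y with omega ∨ y = xi and omega ∧ y = kappa.
Checking each element gives: alpha, delta, nu, rho.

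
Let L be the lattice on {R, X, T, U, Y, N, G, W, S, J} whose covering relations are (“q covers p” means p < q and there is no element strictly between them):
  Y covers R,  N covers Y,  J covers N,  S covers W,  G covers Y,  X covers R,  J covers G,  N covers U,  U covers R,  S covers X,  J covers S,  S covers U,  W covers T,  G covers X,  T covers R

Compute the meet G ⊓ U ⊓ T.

R

Common lower bounds of {G, U, T}: R.
The greatest among these is R.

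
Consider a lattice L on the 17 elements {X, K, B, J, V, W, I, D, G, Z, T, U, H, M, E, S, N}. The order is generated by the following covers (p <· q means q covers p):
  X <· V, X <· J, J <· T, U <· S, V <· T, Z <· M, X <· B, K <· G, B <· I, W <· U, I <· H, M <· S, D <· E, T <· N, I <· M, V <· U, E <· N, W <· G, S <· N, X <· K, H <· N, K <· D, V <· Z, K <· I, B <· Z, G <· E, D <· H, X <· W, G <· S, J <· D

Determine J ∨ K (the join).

Common upper bounds of {J, K}: D, E, H, N.
The least among these is D.

D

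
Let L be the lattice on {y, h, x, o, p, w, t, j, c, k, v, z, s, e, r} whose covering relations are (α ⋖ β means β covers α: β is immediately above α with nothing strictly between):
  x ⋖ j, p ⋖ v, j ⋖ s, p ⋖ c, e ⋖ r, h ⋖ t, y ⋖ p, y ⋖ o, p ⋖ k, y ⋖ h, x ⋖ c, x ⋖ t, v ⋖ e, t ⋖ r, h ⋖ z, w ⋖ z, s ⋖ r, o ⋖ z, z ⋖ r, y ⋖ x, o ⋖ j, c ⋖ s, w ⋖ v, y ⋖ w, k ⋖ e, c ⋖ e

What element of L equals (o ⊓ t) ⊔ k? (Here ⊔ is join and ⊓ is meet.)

o ∧ t = y
y ∨ k = k

k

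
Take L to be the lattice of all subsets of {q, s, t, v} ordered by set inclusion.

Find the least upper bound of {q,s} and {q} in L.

Under ⊆, join is union: {q,s} ∪ {q} = {q,s}.

{q,s}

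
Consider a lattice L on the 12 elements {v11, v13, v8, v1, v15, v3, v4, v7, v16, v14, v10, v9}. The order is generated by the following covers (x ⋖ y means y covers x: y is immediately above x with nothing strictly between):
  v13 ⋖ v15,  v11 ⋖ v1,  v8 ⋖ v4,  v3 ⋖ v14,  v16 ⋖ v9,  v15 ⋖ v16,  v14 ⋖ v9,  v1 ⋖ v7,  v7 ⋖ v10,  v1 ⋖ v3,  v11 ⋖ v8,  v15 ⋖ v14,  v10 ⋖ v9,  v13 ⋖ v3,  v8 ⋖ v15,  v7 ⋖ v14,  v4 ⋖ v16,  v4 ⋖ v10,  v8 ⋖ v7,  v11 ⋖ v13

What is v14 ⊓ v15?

v15

Common lower bounds of {v14, v15}: v11, v13, v15, v8.
The greatest among these is v15.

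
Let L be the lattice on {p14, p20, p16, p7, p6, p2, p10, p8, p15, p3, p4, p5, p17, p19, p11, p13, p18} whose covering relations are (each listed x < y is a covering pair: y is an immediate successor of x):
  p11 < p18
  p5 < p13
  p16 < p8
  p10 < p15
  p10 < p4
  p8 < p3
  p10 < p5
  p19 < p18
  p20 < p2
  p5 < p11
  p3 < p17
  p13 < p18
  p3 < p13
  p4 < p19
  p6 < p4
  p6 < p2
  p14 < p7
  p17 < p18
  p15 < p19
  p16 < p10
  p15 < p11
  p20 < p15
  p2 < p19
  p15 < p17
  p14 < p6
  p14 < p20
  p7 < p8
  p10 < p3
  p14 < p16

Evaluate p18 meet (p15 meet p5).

p15 ∧ p5 = p10
p18 ∧ p10 = p10

p10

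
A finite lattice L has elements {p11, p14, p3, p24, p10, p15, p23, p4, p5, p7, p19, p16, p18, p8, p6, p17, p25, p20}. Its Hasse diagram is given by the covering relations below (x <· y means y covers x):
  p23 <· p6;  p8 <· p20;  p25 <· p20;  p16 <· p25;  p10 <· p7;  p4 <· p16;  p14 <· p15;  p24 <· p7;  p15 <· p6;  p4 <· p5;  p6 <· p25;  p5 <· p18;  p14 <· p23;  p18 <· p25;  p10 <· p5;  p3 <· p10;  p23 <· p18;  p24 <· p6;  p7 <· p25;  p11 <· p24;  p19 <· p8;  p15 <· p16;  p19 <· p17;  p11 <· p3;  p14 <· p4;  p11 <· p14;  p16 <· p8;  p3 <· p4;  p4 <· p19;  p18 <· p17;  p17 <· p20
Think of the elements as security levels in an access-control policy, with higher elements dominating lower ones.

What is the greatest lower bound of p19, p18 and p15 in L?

p14

Common lower bounds of {p19, p18, p15}: p11, p14.
The greatest among these is p14.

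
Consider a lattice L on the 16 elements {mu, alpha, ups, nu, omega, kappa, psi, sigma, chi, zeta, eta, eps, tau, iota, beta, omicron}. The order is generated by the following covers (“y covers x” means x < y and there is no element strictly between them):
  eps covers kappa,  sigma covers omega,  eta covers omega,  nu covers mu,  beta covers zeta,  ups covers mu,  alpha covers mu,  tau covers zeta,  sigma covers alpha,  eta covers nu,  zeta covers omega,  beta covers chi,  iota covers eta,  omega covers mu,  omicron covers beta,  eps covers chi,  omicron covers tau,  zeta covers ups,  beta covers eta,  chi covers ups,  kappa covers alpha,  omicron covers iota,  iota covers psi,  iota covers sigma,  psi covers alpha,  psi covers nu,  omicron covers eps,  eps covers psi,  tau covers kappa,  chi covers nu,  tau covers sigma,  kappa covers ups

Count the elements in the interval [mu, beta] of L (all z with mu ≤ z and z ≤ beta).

The interval [mu, beta] = {beta, chi, eta, mu, nu, omega, ups, zeta}, which has 8 elements.

8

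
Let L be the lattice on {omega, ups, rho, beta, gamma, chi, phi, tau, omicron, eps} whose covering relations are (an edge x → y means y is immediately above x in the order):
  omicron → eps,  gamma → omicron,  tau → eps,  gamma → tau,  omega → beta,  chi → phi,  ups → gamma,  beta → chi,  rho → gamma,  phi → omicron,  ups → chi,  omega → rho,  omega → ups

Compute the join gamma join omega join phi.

omicron

Common upper bounds of {gamma, omega, phi}: eps, omicron.
The least among these is omicron.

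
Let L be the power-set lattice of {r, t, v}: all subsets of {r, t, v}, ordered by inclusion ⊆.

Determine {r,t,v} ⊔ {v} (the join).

Under ⊆, join is union: {r,t,v} ∪ {v} = {r,t,v}.

{r,t,v}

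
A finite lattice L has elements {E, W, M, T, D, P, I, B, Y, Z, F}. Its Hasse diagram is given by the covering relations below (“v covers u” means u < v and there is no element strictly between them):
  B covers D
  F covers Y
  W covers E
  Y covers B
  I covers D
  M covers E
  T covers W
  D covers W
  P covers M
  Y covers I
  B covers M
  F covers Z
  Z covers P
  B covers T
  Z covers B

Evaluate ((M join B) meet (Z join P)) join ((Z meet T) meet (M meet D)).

M ∨ B = B
Z ∨ P = Z
B ∧ Z = B
Z ∧ T = T
M ∧ D = E
T ∧ E = E
B ∨ E = B

B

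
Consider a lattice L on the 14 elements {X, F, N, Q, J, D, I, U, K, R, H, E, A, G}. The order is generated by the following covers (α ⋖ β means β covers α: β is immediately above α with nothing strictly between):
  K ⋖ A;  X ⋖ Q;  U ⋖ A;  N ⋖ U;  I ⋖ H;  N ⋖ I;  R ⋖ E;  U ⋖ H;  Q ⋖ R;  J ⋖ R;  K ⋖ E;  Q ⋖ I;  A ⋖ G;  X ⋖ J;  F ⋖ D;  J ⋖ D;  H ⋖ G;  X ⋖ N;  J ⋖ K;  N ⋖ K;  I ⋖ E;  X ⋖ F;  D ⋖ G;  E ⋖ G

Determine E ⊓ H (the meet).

Common lower bounds of {E, H}: I, N, Q, X.
The greatest among these is I.

I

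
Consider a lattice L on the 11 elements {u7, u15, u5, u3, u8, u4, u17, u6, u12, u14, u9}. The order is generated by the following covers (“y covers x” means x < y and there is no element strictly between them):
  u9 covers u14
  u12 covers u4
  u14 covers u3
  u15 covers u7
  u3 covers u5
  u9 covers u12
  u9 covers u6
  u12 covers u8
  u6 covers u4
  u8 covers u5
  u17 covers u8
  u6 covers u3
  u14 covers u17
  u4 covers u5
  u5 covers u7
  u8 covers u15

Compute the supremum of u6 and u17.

Common upper bounds of {u6, u17}: u9.
The least among these is u9.

u9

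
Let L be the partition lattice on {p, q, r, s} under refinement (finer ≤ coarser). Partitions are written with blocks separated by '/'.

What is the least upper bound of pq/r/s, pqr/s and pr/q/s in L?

The join of pq/r/s, pqr/s, pr/q/s merges any blocks that overlap across the partitions, giving pqr/s.

pqr/s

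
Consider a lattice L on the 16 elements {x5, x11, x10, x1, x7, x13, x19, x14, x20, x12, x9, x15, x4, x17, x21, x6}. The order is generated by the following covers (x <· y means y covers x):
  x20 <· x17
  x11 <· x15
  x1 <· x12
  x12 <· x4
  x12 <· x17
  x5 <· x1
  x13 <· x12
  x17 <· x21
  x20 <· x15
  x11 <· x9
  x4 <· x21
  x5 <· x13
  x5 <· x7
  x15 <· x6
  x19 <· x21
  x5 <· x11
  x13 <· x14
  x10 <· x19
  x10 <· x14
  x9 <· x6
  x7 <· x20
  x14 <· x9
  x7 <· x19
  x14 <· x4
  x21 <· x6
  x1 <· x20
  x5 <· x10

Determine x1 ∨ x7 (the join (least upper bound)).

Common upper bounds of {x1, x7}: x15, x17, x20, x21, x6.
The least among these is x20.

x20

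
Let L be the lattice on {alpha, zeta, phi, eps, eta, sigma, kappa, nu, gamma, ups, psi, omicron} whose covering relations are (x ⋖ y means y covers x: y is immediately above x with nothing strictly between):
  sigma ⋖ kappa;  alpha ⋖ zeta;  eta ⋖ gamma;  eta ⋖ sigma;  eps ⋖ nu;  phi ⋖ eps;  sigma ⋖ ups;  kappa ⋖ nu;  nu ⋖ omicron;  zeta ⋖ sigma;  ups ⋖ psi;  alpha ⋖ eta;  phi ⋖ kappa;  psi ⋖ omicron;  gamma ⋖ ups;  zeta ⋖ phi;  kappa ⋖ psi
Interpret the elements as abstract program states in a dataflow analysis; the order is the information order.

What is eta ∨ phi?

Common upper bounds of {eta, phi}: kappa, nu, omicron, psi.
The least among these is kappa.

kappa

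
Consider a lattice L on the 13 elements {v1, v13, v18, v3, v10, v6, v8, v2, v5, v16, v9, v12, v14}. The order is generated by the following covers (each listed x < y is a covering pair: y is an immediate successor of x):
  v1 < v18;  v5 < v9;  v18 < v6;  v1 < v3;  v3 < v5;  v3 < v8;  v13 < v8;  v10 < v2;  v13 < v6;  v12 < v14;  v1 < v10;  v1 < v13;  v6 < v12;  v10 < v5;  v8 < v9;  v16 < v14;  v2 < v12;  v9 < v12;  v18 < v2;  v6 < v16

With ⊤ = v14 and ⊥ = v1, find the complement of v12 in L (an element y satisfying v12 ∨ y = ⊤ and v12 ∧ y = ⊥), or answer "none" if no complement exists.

For every candidate y, either v12 ∨ y ≠ v14 or v12 ∧ y ≠ v1; no complement exists.

none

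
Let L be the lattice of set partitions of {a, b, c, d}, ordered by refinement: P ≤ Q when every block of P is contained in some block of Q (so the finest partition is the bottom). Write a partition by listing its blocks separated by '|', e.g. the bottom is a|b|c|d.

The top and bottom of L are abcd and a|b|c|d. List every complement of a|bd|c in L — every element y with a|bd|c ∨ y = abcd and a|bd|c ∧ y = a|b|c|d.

abc|d, ab|cd, acd|b, ad|bc

Need y with a|bd|c ∨ y = abcd and a|bd|c ∧ y = a|b|c|d.
Checking each element gives: abc|d, ab|cd, acd|b, ad|bc.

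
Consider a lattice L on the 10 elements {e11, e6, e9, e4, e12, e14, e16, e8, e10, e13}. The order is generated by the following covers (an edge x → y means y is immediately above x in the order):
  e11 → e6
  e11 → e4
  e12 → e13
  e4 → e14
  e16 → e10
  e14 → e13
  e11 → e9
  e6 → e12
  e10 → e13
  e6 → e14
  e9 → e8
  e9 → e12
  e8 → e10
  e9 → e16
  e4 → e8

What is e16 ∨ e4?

Common upper bounds of {e16, e4}: e10, e13.
The least among these is e10.

e10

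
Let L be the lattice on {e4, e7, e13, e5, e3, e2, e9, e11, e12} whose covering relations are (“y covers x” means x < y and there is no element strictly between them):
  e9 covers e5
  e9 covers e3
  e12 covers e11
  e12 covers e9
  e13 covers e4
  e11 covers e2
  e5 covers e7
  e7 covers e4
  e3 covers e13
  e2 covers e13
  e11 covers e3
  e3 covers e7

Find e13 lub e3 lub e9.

e9

Common upper bounds of {e13, e3, e9}: e12, e9.
The least among these is e9.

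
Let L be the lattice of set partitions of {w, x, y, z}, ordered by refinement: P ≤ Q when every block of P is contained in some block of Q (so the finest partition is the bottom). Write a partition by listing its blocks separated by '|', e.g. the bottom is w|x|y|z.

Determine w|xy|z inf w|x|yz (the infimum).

w|x|y|z

The meet (common refinement) of w|xy|z and w|x|yz intersects blocks pairwise, giving w|x|y|z.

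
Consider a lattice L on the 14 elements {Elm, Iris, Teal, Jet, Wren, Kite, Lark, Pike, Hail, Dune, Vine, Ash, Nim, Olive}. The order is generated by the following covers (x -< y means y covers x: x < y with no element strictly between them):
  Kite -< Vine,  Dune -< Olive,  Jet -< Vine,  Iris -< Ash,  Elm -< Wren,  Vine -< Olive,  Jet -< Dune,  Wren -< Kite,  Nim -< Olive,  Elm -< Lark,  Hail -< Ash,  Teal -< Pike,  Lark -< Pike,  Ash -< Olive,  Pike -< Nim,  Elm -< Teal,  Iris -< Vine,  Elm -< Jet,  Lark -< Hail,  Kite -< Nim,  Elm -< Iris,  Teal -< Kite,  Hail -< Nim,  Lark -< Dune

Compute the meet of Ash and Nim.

Common lower bounds of {Ash, Nim}: Elm, Hail, Lark.
The greatest among these is Hail.

Hail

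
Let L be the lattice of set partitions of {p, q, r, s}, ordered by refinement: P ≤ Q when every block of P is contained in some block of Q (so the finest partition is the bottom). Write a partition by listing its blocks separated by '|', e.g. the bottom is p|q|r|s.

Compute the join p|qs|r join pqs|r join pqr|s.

The join of p|qs|r, pqs|r, pqr|s merges any blocks that overlap across the partitions, giving pqrs.

pqrs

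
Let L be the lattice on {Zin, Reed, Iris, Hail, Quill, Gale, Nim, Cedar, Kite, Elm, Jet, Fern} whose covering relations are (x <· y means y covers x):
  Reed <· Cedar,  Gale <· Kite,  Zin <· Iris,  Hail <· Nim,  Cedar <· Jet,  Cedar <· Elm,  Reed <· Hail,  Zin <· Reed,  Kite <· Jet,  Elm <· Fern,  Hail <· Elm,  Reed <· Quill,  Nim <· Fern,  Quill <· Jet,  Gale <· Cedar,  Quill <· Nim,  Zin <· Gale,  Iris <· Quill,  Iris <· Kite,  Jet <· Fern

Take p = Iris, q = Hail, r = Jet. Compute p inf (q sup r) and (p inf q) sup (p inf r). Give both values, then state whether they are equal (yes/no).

Iris; Iris; yes

q sup r = Fern, so p inf (q sup r) = Iris inf Fern = Iris.
p inf q = Zin and p inf r = Iris, so (p inf q) sup (p inf r) = Zin sup Iris = Iris.
Equal: yes.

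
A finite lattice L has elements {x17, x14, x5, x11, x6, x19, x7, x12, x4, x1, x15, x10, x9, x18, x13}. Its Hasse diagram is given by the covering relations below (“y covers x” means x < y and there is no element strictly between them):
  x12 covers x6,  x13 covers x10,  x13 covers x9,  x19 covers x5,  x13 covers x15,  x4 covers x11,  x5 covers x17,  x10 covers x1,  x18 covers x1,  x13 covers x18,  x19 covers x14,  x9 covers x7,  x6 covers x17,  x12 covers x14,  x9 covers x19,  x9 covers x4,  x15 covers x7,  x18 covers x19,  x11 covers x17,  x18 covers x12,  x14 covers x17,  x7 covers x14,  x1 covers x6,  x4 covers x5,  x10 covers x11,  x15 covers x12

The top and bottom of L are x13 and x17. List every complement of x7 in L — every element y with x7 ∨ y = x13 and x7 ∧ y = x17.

Need y with x7 ∨ y = x13 and x7 ∧ y = x17.
Checking each element gives: x1, x10.

x1, x10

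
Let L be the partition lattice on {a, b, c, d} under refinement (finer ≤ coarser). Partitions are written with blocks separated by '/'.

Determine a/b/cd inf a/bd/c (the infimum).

Common lower bounds of {a/b/cd, a/bd/c}: a/b/c/d.
The greatest among these is a/b/c/d.

a/b/c/d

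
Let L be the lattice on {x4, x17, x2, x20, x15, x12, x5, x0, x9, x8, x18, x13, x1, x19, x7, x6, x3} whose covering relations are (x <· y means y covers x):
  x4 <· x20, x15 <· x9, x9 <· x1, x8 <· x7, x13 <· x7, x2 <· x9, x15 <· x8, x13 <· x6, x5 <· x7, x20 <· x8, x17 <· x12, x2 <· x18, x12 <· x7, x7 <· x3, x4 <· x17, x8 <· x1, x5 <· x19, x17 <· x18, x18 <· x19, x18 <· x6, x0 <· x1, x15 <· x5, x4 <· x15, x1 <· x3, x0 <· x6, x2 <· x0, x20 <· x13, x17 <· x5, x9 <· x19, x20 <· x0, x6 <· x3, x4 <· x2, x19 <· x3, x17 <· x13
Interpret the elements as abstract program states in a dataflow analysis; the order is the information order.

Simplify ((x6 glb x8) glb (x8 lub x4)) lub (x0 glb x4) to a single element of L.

x20

x6 ∧ x8 = x20
x8 ∨ x4 = x8
x20 ∧ x8 = x20
x0 ∧ x4 = x4
x20 ∨ x4 = x20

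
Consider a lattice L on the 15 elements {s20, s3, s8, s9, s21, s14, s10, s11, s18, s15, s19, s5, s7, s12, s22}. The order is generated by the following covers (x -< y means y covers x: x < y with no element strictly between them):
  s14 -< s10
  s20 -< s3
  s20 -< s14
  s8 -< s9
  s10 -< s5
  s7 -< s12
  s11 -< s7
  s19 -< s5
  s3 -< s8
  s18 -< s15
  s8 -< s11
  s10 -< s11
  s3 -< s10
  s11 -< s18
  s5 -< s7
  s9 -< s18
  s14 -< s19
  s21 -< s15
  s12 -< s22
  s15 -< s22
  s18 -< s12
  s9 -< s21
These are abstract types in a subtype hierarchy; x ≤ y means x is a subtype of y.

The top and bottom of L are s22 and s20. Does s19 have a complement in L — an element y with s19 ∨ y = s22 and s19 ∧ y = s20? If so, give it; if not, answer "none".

s21

Need y with s19 ∨ y = s22 and s19 ∧ y = s20.
Checking each element gives: s21.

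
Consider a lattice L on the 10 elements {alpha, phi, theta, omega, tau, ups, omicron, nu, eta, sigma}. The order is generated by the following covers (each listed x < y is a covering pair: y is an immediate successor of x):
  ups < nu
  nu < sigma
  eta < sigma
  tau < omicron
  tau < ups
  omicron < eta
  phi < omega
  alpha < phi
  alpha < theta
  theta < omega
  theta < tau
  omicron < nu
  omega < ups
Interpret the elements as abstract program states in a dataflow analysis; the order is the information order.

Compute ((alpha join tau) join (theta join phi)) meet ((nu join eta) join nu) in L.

alpha ∨ tau = tau
theta ∨ phi = omega
tau ∨ omega = ups
nu ∨ eta = sigma
sigma ∨ nu = sigma
ups ∧ sigma = ups

ups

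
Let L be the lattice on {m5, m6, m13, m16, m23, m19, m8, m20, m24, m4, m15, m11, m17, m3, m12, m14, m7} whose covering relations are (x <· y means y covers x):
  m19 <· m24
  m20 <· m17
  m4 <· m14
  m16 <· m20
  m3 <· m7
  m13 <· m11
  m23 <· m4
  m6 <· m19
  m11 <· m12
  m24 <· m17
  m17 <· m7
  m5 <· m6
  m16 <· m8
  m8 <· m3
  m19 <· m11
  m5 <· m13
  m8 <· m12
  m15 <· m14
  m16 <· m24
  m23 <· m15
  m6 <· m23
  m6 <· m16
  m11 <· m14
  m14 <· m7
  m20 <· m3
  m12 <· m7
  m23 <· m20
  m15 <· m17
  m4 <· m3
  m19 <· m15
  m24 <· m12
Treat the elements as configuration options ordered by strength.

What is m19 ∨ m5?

Common upper bounds of {m19, m5}: m11, m12, m14, m15, m17, m19, m24, m7.
The least among these is m19.

m19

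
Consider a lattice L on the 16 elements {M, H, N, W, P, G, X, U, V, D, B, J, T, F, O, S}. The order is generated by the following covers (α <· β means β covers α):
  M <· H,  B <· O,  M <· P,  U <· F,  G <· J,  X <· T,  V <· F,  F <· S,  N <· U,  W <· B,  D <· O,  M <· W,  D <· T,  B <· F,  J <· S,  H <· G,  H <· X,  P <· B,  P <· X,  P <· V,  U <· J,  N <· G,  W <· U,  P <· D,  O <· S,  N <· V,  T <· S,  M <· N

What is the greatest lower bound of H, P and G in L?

Common lower bounds of {H, P, G}: M.
The greatest among these is M.

M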